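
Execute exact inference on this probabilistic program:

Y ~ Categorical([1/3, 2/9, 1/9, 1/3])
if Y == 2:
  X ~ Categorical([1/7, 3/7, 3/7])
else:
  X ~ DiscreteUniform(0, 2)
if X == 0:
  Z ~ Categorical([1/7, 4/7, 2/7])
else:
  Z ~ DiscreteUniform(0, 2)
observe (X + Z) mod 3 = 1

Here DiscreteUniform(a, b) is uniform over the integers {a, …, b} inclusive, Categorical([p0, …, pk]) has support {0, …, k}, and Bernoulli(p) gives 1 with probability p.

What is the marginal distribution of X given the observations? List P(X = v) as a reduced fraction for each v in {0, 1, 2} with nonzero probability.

Enumerate traces; 12 have nonzero weight after conditioning:
  (Y=0, X=0, Z=1) weight 4/63
  (Y=0, X=1, Z=0) weight 1/27
  (Y=0, X=2, Z=2) weight 1/27
  (Y=1, X=0, Z=1) weight 8/189
  (Y=1, X=1, Z=0) weight 2/81
  (Y=1, X=2, Z=2) weight 2/81
  (Y=2, X=0, Z=1) weight 4/441
  (Y=2, X=1, Z=0) weight 1/63
  … 4 more
Group by X:
  weight(X=0) = 236/1323
  weight(X=1) = 65/567
  weight(X=2) = 65/567
Total weight = 236/1323 + 65/567 + 65/567 = 1618/3969
P(X=0 | obs) = 236/1323 / 1618/3969 = 354/809
P(X=1 | obs) = 65/567 / 1618/3969 = 455/1618
P(X=2 | obs) = 65/567 / 1618/3969 = 455/1618

P(X=0) = 354/809, P(X=1) = 455/1618, P(X=2) = 455/1618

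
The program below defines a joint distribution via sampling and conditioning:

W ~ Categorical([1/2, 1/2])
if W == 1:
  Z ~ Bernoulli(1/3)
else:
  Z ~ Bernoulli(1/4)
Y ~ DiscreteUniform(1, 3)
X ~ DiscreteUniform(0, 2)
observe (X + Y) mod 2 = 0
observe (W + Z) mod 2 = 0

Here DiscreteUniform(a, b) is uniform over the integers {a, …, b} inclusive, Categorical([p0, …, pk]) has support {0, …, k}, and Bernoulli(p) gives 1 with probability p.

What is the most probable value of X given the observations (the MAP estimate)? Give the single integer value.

Enumerate traces; 8 have nonzero weight after conditioning:
  (W=0, Z=0, Y=1, X=1) weight 1/24
  (W=0, Z=0, Y=2, X=0) weight 1/24
  (W=0, Z=0, Y=2, X=2) weight 1/24
  (W=0, Z=0, Y=3, X=1) weight 1/24
  (W=1, Z=1, Y=1, X=1) weight 1/54
  (W=1, Z=1, Y=2, X=0) weight 1/54
  (W=1, Z=1, Y=2, X=2) weight 1/54
  (W=1, Z=1, Y=3, X=1) weight 1/54
Group by X:
  weight(X=0) = 13/216
  weight(X=1) = 13/108
  weight(X=2) = 13/216
Total weight = 13/216 + 13/108 + 13/216 = 13/54
P(X=0 | obs) = 13/216 / 13/54 = 1/4
P(X=1 | obs) = 13/108 / 13/54 = 1/2
P(X=2 | obs) = 13/216 / 13/54 = 1/4
argmax = 1

argmax_v P(X = v | obs) = 1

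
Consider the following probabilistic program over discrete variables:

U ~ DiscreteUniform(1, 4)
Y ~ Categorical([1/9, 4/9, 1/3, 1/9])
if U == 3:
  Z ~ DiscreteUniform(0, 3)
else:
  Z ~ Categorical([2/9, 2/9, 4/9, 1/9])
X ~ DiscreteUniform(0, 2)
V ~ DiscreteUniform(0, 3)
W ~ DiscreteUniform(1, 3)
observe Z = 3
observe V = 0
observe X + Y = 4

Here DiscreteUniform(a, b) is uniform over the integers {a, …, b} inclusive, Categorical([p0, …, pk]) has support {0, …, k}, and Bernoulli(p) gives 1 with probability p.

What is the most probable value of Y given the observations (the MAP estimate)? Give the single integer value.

argmax_v P(Y = v | obs) = 2

Enumerate traces; 24 have nonzero weight after conditioning:
  (U=1, Y=2, Z=3, X=2, V=0, W=1) weight 1/3888
  (U=1, Y=2, Z=3, X=2, V=0, W=2) weight 1/3888
  (U=1, Y=2, Z=3, X=2, V=0, W=3) weight 1/3888
  (U=1, Y=3, Z=3, X=1, V=0, W=1) weight 1/11664
  (U=1, Y=3, Z=3, X=1, V=0, W=2) weight 1/11664
  (U=1, Y=3, Z=3, X=1, V=0, W=3) weight 1/11664
  (U=2, Y=2, Z=3, X=2, V=0, W=1) weight 1/3888
  (U=2, Y=2, Z=3, X=2, V=0, W=2) weight 1/3888
  … 16 more
Group by Y:
  weight(Y=2) = 7/1728
  weight(Y=3) = 7/5184
Total weight = 7/1728 + 7/5184 = 7/1296
P(Y=2 | obs) = 7/1728 / 7/1296 = 3/4
P(Y=3 | obs) = 7/5184 / 7/1296 = 1/4
argmax = 2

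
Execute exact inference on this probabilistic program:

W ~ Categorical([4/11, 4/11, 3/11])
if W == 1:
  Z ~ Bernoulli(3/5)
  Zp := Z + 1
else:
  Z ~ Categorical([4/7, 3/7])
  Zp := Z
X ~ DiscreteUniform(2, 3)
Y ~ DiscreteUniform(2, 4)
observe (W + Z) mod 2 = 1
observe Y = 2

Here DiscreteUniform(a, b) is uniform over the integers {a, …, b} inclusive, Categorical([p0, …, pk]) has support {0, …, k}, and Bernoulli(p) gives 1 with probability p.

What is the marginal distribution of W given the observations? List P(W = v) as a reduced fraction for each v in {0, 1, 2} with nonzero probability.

Enumerate traces; 6 have nonzero weight after conditioning:
  (W=0, Z=1, X=2, Y=2) weight 2/77
  (W=0, Z=1, X=3, Y=2) weight 2/77
  (W=1, Z=0, X=2, Y=2) weight 4/165
  (W=1, Z=0, X=3, Y=2) weight 4/165
  (W=2, Z=1, X=2, Y=2) weight 3/154
  (W=2, Z=1, X=3, Y=2) weight 3/154
Group by W:
  weight(W=0) = 4/77
  weight(W=1) = 8/165
  weight(W=2) = 3/77
Total weight = 4/77 + 8/165 + 3/77 = 23/165
P(W=0 | obs) = 4/77 / 23/165 = 60/161
P(W=1 | obs) = 8/165 / 23/165 = 8/23
P(W=2 | obs) = 3/77 / 23/165 = 45/161

P(W=0) = 60/161, P(W=1) = 8/23, P(W=2) = 45/161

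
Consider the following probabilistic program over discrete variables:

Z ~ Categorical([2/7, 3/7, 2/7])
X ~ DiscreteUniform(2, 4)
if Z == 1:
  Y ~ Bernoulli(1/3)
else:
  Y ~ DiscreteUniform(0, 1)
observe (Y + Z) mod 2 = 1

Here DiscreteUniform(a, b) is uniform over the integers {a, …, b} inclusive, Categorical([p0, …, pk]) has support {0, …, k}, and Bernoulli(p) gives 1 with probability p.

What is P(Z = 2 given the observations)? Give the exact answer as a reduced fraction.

P(Z = 2 | obs) = 1/4

Enumerate traces; 9 have nonzero weight after conditioning:
  (Z=0, X=2, Y=1) weight 1/21
  (Z=0, X=3, Y=1) weight 1/21
  (Z=0, X=4, Y=1) weight 1/21
  (Z=1, X=2, Y=0) weight 2/21
  (Z=1, X=3, Y=0) weight 2/21
  (Z=1, X=4, Y=0) weight 2/21
  (Z=2, X=2, Y=1) weight 1/21
  (Z=2, X=3, Y=1) weight 1/21
  … 1 more
Group by Z:
  weight(Z=0) = 1/7
  weight(Z=1) = 2/7
  weight(Z=2) = 1/7
Total weight = 1/7 + 2/7 + 1/7 = 4/7
P(Z=0 | obs) = 1/7 / 4/7 = 1/4
P(Z=1 | obs) = 2/7 / 4/7 = 1/2
P(Z=2 | obs) = 1/7 / 4/7 = 1/4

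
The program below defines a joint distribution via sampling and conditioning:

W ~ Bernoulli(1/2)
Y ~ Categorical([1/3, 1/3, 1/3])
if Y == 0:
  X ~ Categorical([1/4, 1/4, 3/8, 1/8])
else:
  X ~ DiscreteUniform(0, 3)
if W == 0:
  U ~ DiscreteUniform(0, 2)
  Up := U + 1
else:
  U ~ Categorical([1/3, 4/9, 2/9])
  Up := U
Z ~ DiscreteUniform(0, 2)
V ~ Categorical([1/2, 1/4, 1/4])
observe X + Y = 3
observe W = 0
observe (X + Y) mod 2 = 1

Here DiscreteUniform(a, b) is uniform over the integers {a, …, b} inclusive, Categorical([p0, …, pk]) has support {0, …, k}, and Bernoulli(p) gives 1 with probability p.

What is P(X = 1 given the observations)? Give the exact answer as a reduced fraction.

Enumerate traces; 81 have nonzero weight after conditioning:
  (W=0, Y=0, X=3, U=0, Z=0, V=0) weight 1/864
  (W=0, Y=0, X=3, U=0, Z=0, V=1) weight 1/1728
  (W=0, Y=0, X=3, U=0, Z=0, V=2) weight 1/1728
  (W=0, Y=0, X=3, U=0, Z=1, V=0) weight 1/864
  (W=0, Y=0, X=3, U=0, Z=1, V=1) weight 1/1728
  (W=0, Y=0, X=3, U=0, Z=1, V=2) weight 1/1728
  (W=0, Y=0, X=3, U=0, Z=2, V=0) weight 1/864
  (W=0, Y=0, X=3, U=0, Z=2, V=1) weight 1/1728
  (W=0, Y=1, X=2, U=0, Z=0, V=0) weight 1/432
  (W=0, Y=2, X=1, U=0, Z=0, V=0) weight 1/432
  … 71 more
Group by X:
  weight(X=1) = 1/24
  weight(X=2) = 1/24
  weight(X=3) = 1/48
Total weight = 1/24 + 1/24 + 1/48 = 5/48
P(X=1 | obs) = 1/24 / 5/48 = 2/5
P(X=2 | obs) = 1/24 / 5/48 = 2/5
P(X=3 | obs) = 1/48 / 5/48 = 1/5

P(X = 1 | obs) = 2/5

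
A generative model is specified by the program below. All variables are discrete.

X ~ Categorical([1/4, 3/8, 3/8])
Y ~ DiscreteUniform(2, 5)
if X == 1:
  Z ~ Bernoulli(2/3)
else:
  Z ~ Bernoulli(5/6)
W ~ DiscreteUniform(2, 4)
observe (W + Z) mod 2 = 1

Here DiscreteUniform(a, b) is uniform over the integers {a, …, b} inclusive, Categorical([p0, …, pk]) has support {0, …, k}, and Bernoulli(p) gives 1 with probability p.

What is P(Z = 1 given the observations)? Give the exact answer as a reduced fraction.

P(Z = 1 | obs) = 74/85

Enumerate traces; 36 have nonzero weight after conditioning:
  (X=0, Y=2, Z=0, W=3) weight 1/288
  (X=0, Y=2, Z=1, W=2) weight 5/288
  (X=0, Y=2, Z=1, W=4) weight 5/288
  (X=0, Y=3, Z=0, W=3) weight 1/288
  (X=0, Y=3, Z=1, W=2) weight 5/288
  (X=0, Y=3, Z=1, W=4) weight 5/288
  (X=0, Y=4, Z=0, W=3) weight 1/288
  (X=0, Y=4, Z=1, W=2) weight 5/288
  … 28 more
Group by Z:
  weight(Z=0) = 11/144
  weight(Z=1) = 37/72
Total weight = 11/144 + 37/72 = 85/144
P(Z=0 | obs) = 11/144 / 85/144 = 11/85
P(Z=1 | obs) = 37/72 / 85/144 = 74/85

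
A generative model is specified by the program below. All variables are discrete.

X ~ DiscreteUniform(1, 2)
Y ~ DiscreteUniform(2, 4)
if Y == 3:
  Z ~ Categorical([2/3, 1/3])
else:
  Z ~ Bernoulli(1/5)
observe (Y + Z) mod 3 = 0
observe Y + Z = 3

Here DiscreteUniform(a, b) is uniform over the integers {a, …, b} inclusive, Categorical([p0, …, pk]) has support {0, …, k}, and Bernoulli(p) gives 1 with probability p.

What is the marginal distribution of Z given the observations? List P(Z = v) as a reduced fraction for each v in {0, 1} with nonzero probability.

Enumerate traces; 4 have nonzero weight after conditioning:
  (X=1, Y=2, Z=1) weight 1/30
  (X=1, Y=3, Z=0) weight 1/9
  (X=2, Y=2, Z=1) weight 1/30
  (X=2, Y=3, Z=0) weight 1/9
Group by Z:
  weight(Z=0) = 2/9
  weight(Z=1) = 1/15
Total weight = 2/9 + 1/15 = 13/45
P(Z=0 | obs) = 2/9 / 13/45 = 10/13
P(Z=1 | obs) = 1/15 / 13/45 = 3/13

P(Z=0) = 10/13, P(Z=1) = 3/13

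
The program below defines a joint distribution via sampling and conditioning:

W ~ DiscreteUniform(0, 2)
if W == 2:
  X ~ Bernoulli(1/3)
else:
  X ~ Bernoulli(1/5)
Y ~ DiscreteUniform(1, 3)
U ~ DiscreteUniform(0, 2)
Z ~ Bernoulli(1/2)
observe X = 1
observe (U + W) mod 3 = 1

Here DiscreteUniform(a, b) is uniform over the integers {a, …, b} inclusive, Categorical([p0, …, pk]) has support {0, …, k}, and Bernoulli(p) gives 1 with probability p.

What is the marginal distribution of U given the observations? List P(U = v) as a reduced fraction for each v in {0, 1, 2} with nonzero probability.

Enumerate traces; 18 have nonzero weight after conditioning:
  (W=0, X=1, Y=1, U=1, Z=0) weight 1/270
  (W=0, X=1, Y=1, U=1, Z=1) weight 1/270
  (W=0, X=1, Y=2, U=1, Z=0) weight 1/270
  (W=0, X=1, Y=2, U=1, Z=1) weight 1/270
  (W=0, X=1, Y=3, U=1, Z=0) weight 1/270
  (W=0, X=1, Y=3, U=1, Z=1) weight 1/270
  (W=1, X=1, Y=1, U=0, Z=0) weight 1/270
  (W=1, X=1, Y=1, U=0, Z=1) weight 1/270
  (W=2, X=1, Y=1, U=2, Z=0) weight 1/162
  … 9 more
Group by U:
  weight(U=0) = 1/45
  weight(U=1) = 1/45
  weight(U=2) = 1/27
Total weight = 1/45 + 1/45 + 1/27 = 11/135
P(U=0 | obs) = 1/45 / 11/135 = 3/11
P(U=1 | obs) = 1/45 / 11/135 = 3/11
P(U=2 | obs) = 1/27 / 11/135 = 5/11

P(U=0) = 3/11, P(U=1) = 3/11, P(U=2) = 5/11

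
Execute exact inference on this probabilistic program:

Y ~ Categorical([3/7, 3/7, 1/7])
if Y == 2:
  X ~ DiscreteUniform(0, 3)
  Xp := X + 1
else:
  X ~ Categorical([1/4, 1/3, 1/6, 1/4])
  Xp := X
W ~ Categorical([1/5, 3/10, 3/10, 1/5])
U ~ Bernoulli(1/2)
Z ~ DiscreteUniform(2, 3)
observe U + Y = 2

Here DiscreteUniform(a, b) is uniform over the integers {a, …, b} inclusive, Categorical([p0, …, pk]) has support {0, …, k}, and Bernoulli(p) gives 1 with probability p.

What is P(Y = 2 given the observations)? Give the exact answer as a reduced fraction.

P(Y = 2 | obs) = 1/4

Enumerate traces; 64 have nonzero weight after conditioning:
  (Y=1, X=0, W=0, U=1, Z=2) weight 3/560
  (Y=1, X=0, W=0, U=1, Z=3) weight 3/560
  (Y=1, X=0, W=1, U=1, Z=2) weight 9/1120
  (Y=1, X=0, W=1, U=1, Z=3) weight 9/1120
  (Y=1, X=0, W=2, U=1, Z=2) weight 9/1120
  (Y=1, X=0, W=2, U=1, Z=3) weight 9/1120
  (Y=1, X=0, W=3, U=1, Z=2) weight 3/560
  (Y=1, X=0, W=3, U=1, Z=3) weight 3/560
  (Y=2, X=0, W=0, U=0, Z=2) weight 1/560
  … 55 more
Group by Y:
  weight(Y=1) = 3/14
  weight(Y=2) = 1/14
Total weight = 3/14 + 1/14 = 2/7
P(Y=1 | obs) = 3/14 / 2/7 = 3/4
P(Y=2 | obs) = 1/14 / 2/7 = 1/4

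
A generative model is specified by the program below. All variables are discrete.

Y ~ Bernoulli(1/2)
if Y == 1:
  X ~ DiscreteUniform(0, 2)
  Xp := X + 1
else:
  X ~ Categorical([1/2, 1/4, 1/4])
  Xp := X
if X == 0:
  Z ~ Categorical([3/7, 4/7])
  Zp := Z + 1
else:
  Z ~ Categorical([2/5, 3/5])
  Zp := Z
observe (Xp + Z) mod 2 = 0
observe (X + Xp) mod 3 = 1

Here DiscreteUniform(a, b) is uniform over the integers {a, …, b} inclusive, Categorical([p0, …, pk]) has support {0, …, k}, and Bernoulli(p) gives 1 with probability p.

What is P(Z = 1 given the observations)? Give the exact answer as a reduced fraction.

P(Z = 1 | obs) = 40/61

Enumerate traces; 2 have nonzero weight after conditioning:
  (Y=0, X=2, Z=0) weight 1/20
  (Y=1, X=0, Z=1) weight 2/21
Group by Z:
  weight(Z=0) = 1/20
  weight(Z=1) = 2/21
Total weight = 1/20 + 2/21 = 61/420
P(Z=0 | obs) = 1/20 / 61/420 = 21/61
P(Z=1 | obs) = 2/21 / 61/420 = 40/61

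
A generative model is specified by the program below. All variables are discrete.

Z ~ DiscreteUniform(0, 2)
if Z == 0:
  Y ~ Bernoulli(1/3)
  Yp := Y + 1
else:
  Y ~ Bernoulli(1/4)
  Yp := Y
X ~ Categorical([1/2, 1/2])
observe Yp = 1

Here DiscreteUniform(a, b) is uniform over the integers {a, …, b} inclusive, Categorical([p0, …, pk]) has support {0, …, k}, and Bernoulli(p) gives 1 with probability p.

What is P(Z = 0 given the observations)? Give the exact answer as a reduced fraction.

P(Z = 0 | obs) = 4/7

Enumerate traces; 6 have nonzero weight after conditioning:
  (Z=0, Y=0, X=0) weight 1/9
  (Z=0, Y=0, X=1) weight 1/9
  (Z=1, Y=1, X=0) weight 1/24
  (Z=1, Y=1, X=1) weight 1/24
  (Z=2, Y=1, X=0) weight 1/24
  (Z=2, Y=1, X=1) weight 1/24
Group by Z:
  weight(Z=0) = 2/9
  weight(Z=1) = 1/12
  weight(Z=2) = 1/12
Total weight = 2/9 + 1/12 + 1/12 = 7/18
P(Z=0 | obs) = 2/9 / 7/18 = 4/7
P(Z=1 | obs) = 1/12 / 7/18 = 3/14
P(Z=2 | obs) = 1/12 / 7/18 = 3/14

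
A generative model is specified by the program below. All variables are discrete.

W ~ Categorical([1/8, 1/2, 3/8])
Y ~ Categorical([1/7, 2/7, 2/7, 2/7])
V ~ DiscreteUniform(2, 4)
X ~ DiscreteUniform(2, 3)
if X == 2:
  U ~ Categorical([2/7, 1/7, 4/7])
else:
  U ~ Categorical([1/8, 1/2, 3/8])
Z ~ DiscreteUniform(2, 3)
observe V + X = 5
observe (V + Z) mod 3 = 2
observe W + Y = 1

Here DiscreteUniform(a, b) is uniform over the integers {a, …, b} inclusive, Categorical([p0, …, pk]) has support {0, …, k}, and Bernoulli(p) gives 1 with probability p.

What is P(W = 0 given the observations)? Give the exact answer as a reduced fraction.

Enumerate traces; 12 have nonzero weight after conditioning:
  (W=0, Y=1, V=2, X=3, U=0, Z=3) weight 1/2688
  (W=0, Y=1, V=2, X=3, U=1, Z=3) weight 1/672
  (W=0, Y=1, V=2, X=3, U=2, Z=3) weight 1/896
  (W=0, Y=1, V=3, X=2, U=0, Z=2) weight 1/1176
  (W=0, Y=1, V=3, X=2, U=1, Z=2) weight 1/2352
  (W=0, Y=1, V=3, X=2, U=2, Z=2) weight 1/588
  (W=1, Y=0, V=2, X=3, U=0, Z=3) weight 1/1344
  (W=1, Y=0, V=2, X=3, U=1, Z=3) weight 1/336
  … 4 more
Group by W:
  weight(W=0) = 1/168
  weight(W=1) = 1/84
Total weight = 1/168 + 1/84 = 1/56
P(W=0 | obs) = 1/168 / 1/56 = 1/3
P(W=1 | obs) = 1/84 / 1/56 = 2/3

P(W = 0 | obs) = 1/3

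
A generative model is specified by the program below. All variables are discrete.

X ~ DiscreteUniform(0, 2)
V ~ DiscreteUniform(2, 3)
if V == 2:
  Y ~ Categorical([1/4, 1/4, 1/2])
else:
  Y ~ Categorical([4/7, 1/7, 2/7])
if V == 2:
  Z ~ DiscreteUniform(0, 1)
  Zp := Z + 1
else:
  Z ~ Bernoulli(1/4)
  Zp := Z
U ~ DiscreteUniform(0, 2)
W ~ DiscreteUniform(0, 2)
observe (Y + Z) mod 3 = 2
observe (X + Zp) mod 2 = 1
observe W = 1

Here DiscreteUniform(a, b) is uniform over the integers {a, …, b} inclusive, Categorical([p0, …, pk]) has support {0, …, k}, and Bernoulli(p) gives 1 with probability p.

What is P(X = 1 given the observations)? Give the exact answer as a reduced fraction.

Enumerate traces; 18 have nonzero weight after conditioning:
  (X=0, V=2, Y=2, Z=0, U=0, W=1) weight 1/216
  (X=0, V=2, Y=2, Z=0, U=1, W=1) weight 1/216
  (X=0, V=2, Y=2, Z=0, U=2, W=1) weight 1/216
  (X=0, V=3, Y=1, Z=1, U=0, W=1) weight 1/1512
  (X=0, V=3, Y=1, Z=1, U=1, W=1) weight 1/1512
  (X=0, V=3, Y=1, Z=1, U=2, W=1) weight 1/1512
  (X=1, V=2, Y=1, Z=1, U=0, W=1) weight 1/432
  (X=1, V=2, Y=1, Z=1, U=1, W=1) weight 1/432
  (X=2, V=2, Y=2, Z=0, U=0, W=1) weight 1/216
  … 9 more
Group by X:
  weight(X=0) = 1/63
  weight(X=1) = 19/1008
  weight(X=2) = 1/63
Total weight = 1/63 + 19/1008 + 1/63 = 17/336
P(X=0 | obs) = 1/63 / 17/336 = 16/51
P(X=1 | obs) = 19/1008 / 17/336 = 19/51
P(X=2 | obs) = 1/63 / 17/336 = 16/51

P(X = 1 | obs) = 19/51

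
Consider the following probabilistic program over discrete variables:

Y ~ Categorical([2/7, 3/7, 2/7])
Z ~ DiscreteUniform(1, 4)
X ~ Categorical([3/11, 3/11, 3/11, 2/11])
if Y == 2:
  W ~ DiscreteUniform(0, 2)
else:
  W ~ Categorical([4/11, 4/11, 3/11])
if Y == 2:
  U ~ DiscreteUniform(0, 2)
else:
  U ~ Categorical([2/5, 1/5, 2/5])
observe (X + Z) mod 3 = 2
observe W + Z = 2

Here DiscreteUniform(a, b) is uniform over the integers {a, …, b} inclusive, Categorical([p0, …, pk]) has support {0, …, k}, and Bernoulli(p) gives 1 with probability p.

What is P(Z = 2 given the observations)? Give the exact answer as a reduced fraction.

P(Z = 2 | obs) = 5/8

Enumerate traces; 27 have nonzero weight after conditioning:
  (Y=0, Z=1, X=1, W=1, U=0) weight 12/4235
  (Y=0, Z=1, X=1, W=1, U=1) weight 6/4235
  (Y=0, Z=1, X=1, W=1, U=2) weight 12/4235
  (Y=0, Z=2, X=0, W=0, U=0) weight 12/4235
  (Y=0, Z=2, X=0, W=0, U=1) weight 6/4235
  (Y=0, Z=2, X=0, W=0, U=2) weight 12/4235
  (Y=0, Z=2, X=3, W=0, U=0) weight 8/4235
  (Y=0, Z=2, X=3, W=0, U=1) weight 4/4235
  … 19 more
Group by Z:
  weight(Z=1) = 41/1694
  weight(Z=2) = 205/5082
Total weight = 41/1694 + 205/5082 = 164/2541
P(Z=1 | obs) = 41/1694 / 164/2541 = 3/8
P(Z=2 | obs) = 205/5082 / 164/2541 = 5/8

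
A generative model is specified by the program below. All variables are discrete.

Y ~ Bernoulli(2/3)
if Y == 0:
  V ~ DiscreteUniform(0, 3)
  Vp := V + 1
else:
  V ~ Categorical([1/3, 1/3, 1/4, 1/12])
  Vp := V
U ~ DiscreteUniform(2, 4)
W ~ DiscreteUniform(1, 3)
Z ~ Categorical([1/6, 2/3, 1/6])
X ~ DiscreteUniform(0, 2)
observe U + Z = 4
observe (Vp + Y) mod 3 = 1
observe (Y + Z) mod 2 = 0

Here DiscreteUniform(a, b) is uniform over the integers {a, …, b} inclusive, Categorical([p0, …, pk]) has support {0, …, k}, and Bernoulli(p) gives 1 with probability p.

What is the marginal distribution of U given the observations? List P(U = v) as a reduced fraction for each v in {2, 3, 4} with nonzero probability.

P(U=2) = 3/26, P(U=3) = 10/13, P(U=4) = 3/26

Enumerate traces; 54 have nonzero weight after conditioning:
  (Y=0, V=0, U=2, W=1, Z=2, X=0) weight 1/1944
  (Y=0, V=0, U=2, W=1, Z=2, X=1) weight 1/1944
  (Y=0, V=0, U=2, W=1, Z=2, X=2) weight 1/1944
  (Y=0, V=0, U=2, W=2, Z=2, X=0) weight 1/1944
  (Y=0, V=0, U=2, W=2, Z=2, X=1) weight 1/1944
  (Y=0, V=0, U=2, W=2, Z=2, X=2) weight 1/1944
  (Y=0, V=0, U=2, W=3, Z=2, X=0) weight 1/1944
  (Y=0, V=0, U=2, W=3, Z=2, X=1) weight 1/1944
  (Y=0, V=0, U=4, W=1, Z=0, X=0) weight 1/1944
  (Y=1, V=0, U=3, W=1, Z=1, X=0) weight 4/729
  … 44 more
Group by U:
  weight(U=2) = 1/108
  weight(U=3) = 5/81
  weight(U=4) = 1/108
Total weight = 1/108 + 5/81 + 1/108 = 13/162
P(U=2 | obs) = 1/108 / 13/162 = 3/26
P(U=3 | obs) = 5/81 / 13/162 = 10/13
P(U=4 | obs) = 1/108 / 13/162 = 3/26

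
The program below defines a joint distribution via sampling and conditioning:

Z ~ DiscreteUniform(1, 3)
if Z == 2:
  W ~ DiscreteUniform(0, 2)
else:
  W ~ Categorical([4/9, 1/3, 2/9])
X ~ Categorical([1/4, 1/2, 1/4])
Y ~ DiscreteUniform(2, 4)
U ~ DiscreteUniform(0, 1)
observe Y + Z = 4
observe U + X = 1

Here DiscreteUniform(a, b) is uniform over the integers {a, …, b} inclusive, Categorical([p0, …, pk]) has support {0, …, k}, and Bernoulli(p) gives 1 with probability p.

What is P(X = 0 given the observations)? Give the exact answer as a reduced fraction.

Enumerate traces; 12 have nonzero weight after conditioning:
  (Z=1, W=0, X=0, Y=3, U=1) weight 1/162
  (Z=1, W=0, X=1, Y=3, U=0) weight 1/81
  (Z=1, W=1, X=0, Y=3, U=1) weight 1/216
  (Z=1, W=1, X=1, Y=3, U=0) weight 1/108
  (Z=1, W=2, X=0, Y=3, U=1) weight 1/324
  (Z=1, W=2, X=1, Y=3, U=0) weight 1/162
  (Z=2, W=0, X=0, Y=2, U=1) weight 1/216
  (Z=2, W=0, X=1, Y=2, U=0) weight 1/108
  … 4 more
Group by X:
  weight(X=0) = 1/36
  weight(X=1) = 1/18
Total weight = 1/36 + 1/18 = 1/12
P(X=0 | obs) = 1/36 / 1/12 = 1/3
P(X=1 | obs) = 1/18 / 1/12 = 2/3

P(X = 0 | obs) = 1/3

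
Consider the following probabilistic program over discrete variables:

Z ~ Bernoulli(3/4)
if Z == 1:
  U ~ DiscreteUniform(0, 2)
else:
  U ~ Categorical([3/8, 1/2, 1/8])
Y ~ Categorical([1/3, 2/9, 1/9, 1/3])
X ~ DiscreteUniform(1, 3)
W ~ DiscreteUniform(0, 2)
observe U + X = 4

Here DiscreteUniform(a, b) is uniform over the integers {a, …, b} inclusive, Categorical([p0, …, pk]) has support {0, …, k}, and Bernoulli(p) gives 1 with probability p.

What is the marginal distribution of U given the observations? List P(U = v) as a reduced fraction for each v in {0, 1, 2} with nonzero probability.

P(U=1) = 4/7, P(U=2) = 3/7

Enumerate traces; 48 have nonzero weight after conditioning:
  (Z=0, U=1, Y=0, X=3, W=0) weight 1/216
  (Z=0, U=1, Y=0, X=3, W=1) weight 1/216
  (Z=0, U=1, Y=0, X=3, W=2) weight 1/216
  (Z=0, U=1, Y=1, X=3, W=0) weight 1/324
  (Z=0, U=1, Y=1, X=3, W=1) weight 1/324
  (Z=0, U=1, Y=1, X=3, W=2) weight 1/324
  (Z=0, U=1, Y=2, X=3, W=0) weight 1/648
  (Z=0, U=1, Y=2, X=3, W=1) weight 1/648
  (Z=0, U=2, Y=0, X=2, W=0) weight 1/864
  … 39 more
Group by U:
  weight(U=1) = 1/8
  weight(U=2) = 3/32
Total weight = 1/8 + 3/32 = 7/32
P(U=1 | obs) = 1/8 / 7/32 = 4/7
P(U=2 | obs) = 3/32 / 7/32 = 3/7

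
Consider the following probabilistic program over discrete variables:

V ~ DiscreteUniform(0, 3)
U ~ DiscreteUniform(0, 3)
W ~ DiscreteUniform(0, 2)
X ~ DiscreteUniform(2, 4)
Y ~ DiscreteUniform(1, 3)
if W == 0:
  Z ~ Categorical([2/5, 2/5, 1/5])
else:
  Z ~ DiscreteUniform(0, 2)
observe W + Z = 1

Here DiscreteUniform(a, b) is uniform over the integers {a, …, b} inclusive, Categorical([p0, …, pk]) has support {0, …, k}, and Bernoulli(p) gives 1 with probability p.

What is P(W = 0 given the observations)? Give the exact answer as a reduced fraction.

Enumerate traces; 288 have nonzero weight after conditioning:
  (V=0, U=0, W=0, X=2, Y=1, Z=1) weight 1/1080
  (V=0, U=0, W=0, X=2, Y=2, Z=1) weight 1/1080
  (V=0, U=0, W=0, X=2, Y=3, Z=1) weight 1/1080
  (V=0, U=0, W=0, X=3, Y=1, Z=1) weight 1/1080
  (V=0, U=0, W=0, X=3, Y=2, Z=1) weight 1/1080
  (V=0, U=0, W=0, X=3, Y=3, Z=1) weight 1/1080
  (V=0, U=0, W=0, X=4, Y=1, Z=1) weight 1/1080
  (V=0, U=0, W=0, X=4, Y=2, Z=1) weight 1/1080
  (V=0, U=0, W=1, X=2, Y=1, Z=0) weight 1/1296
  … 279 more
Group by W:
  weight(W=0) = 2/15
  weight(W=1) = 1/9
Total weight = 2/15 + 1/9 = 11/45
P(W=0 | obs) = 2/15 / 11/45 = 6/11
P(W=1 | obs) = 1/9 / 11/45 = 5/11

P(W = 0 | obs) = 6/11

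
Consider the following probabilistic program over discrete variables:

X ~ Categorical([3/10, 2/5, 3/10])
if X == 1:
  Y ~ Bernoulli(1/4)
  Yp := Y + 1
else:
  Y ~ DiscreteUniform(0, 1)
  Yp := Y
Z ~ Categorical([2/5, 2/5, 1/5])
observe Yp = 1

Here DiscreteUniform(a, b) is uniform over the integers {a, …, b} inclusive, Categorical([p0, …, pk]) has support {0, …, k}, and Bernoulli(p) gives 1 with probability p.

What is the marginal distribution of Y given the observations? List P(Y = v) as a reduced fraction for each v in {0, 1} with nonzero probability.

P(Y=0) = 1/2, P(Y=1) = 1/2

Enumerate traces; 9 have nonzero weight after conditioning:
  (X=0, Y=1, Z=0) weight 3/50
  (X=0, Y=1, Z=1) weight 3/50
  (X=0, Y=1, Z=2) weight 3/100
  (X=1, Y=0, Z=0) weight 3/25
  (X=1, Y=0, Z=1) weight 3/25
  (X=1, Y=0, Z=2) weight 3/50
  (X=2, Y=1, Z=0) weight 3/50
  (X=2, Y=1, Z=1) weight 3/50
  … 1 more
Group by Y:
  weight(Y=0) = 3/10
  weight(Y=1) = 3/10
Total weight = 3/10 + 3/10 = 3/5
P(Y=0 | obs) = 3/10 / 3/5 = 1/2
P(Y=1 | obs) = 3/10 / 3/5 = 1/2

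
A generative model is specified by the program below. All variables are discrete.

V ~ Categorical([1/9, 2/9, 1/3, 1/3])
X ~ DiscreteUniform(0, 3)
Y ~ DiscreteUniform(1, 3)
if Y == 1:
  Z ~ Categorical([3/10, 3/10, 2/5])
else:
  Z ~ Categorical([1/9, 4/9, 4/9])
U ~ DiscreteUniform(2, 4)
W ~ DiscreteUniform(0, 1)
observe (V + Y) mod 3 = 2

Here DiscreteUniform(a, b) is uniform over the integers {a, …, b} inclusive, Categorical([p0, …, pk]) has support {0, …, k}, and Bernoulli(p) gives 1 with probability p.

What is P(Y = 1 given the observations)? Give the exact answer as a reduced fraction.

Enumerate traces; 288 have nonzero weight after conditioning:
  (V=0, X=0, Y=2, Z=0, U=2, W=0) weight 1/5832
  (V=0, X=0, Y=2, Z=0, U=2, W=1) weight 1/5832
  (V=0, X=0, Y=2, Z=0, U=3, W=0) weight 1/5832
  (V=0, X=0, Y=2, Z=0, U=3, W=1) weight 1/5832
  (V=0, X=0, Y=2, Z=0, U=4, W=0) weight 1/5832
  (V=0, X=0, Y=2, Z=0, U=4, W=1) weight 1/5832
  (V=0, X=0, Y=2, Z=1, U=2, W=0) weight 1/1458
  (V=0, X=0, Y=2, Z=1, U=2, W=1) weight 1/1458
  (V=1, X=0, Y=1, Z=0, U=2, W=0) weight 1/1080
  (V=2, X=0, Y=3, Z=0, U=2, W=0) weight 1/1944
  … 278 more
Group by Y:
  weight(Y=1) = 2/27
  weight(Y=2) = 4/27
  weight(Y=3) = 1/9
Total weight = 2/27 + 4/27 + 1/9 = 1/3
P(Y=1 | obs) = 2/27 / 1/3 = 2/9
P(Y=2 | obs) = 4/27 / 1/3 = 4/9
P(Y=3 | obs) = 1/9 / 1/3 = 1/3

P(Y = 1 | obs) = 2/9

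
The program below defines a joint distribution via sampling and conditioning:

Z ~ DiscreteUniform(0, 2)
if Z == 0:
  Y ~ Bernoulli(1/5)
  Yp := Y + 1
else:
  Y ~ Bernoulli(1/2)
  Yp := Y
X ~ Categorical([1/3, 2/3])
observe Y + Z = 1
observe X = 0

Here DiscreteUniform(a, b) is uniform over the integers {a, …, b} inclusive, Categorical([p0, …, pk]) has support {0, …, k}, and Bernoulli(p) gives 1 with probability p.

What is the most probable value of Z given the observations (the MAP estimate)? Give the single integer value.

Enumerate traces; 2 have nonzero weight after conditioning:
  (Z=0, Y=1, X=0) weight 1/45
  (Z=1, Y=0, X=0) weight 1/18
Group by Z:
  weight(Z=0) = 1/45
  weight(Z=1) = 1/18
Total weight = 1/45 + 1/18 = 7/90
P(Z=0 | obs) = 1/45 / 7/90 = 2/7
P(Z=1 | obs) = 1/18 / 7/90 = 5/7
argmax = 1

argmax_v P(Z = v | obs) = 1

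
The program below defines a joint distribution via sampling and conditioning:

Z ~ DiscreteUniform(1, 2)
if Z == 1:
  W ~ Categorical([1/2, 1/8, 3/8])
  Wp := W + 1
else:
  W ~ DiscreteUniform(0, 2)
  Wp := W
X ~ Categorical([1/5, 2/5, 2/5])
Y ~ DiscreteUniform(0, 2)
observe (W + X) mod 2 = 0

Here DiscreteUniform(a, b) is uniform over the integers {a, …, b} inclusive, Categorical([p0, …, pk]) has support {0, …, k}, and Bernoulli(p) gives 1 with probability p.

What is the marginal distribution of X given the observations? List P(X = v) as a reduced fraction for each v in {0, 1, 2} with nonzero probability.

P(X=0) = 37/133, P(X=1) = 22/133, P(X=2) = 74/133

Enumerate traces; 30 have nonzero weight after conditioning:
  (Z=1, W=0, X=0, Y=0) weight 1/60
  (Z=1, W=0, X=0, Y=1) weight 1/60
  (Z=1, W=0, X=0, Y=2) weight 1/60
  (Z=1, W=0, X=2, Y=0) weight 1/30
  (Z=1, W=0, X=2, Y=1) weight 1/30
  (Z=1, W=0, X=2, Y=2) weight 1/30
  (Z=1, W=1, X=1, Y=0) weight 1/120
  (Z=1, W=1, X=1, Y=1) weight 1/120
  … 22 more
Group by X:
  weight(X=0) = 37/240
  weight(X=1) = 11/120
  weight(X=2) = 37/120
Total weight = 37/240 + 11/120 + 37/120 = 133/240
P(X=0 | obs) = 37/240 / 133/240 = 37/133
P(X=1 | obs) = 11/120 / 133/240 = 22/133
P(X=2 | obs) = 37/120 / 133/240 = 74/133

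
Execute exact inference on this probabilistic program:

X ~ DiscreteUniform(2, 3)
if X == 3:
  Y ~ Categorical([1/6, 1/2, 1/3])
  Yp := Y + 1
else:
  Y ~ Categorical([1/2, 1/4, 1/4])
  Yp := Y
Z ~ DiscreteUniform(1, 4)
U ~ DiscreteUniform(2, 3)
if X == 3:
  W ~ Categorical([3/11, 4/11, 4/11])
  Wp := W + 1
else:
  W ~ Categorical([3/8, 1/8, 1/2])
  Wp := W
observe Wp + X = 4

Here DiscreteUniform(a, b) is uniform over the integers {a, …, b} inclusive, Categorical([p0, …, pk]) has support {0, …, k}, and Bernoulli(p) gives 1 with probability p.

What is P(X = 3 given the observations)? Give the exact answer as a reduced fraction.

P(X = 3 | obs) = 6/17

Enumerate traces; 48 have nonzero weight after conditioning:
  (X=2, Y=0, Z=1, U=2, W=2) weight 1/64
  (X=2, Y=0, Z=1, U=3, W=2) weight 1/64
  (X=2, Y=0, Z=2, U=2, W=2) weight 1/64
  (X=2, Y=0, Z=2, U=3, W=2) weight 1/64
  (X=2, Y=0, Z=3, U=2, W=2) weight 1/64
  (X=2, Y=0, Z=3, U=3, W=2) weight 1/64
  (X=2, Y=0, Z=4, U=2, W=2) weight 1/64
  (X=2, Y=0, Z=4, U=3, W=2) weight 1/64
  (X=3, Y=0, Z=1, U=2, W=0) weight 1/352
  … 39 more
Group by X:
  weight(X=2) = 1/4
  weight(X=3) = 3/22
Total weight = 1/4 + 3/22 = 17/44
P(X=2 | obs) = 1/4 / 17/44 = 11/17
P(X=3 | obs) = 3/22 / 17/44 = 6/17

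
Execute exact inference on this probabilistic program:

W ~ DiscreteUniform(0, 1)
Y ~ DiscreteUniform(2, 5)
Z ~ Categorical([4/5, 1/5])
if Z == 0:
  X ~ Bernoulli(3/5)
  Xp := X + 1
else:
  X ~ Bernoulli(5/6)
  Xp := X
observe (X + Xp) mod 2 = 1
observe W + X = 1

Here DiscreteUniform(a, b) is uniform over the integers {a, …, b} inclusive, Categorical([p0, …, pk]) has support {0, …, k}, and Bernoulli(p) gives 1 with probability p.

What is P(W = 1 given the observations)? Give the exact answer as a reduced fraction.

P(W = 1 | obs) = 2/5

Enumerate traces; 8 have nonzero weight after conditioning:
  (W=0, Y=2, Z=0, X=1) weight 3/50
  (W=0, Y=3, Z=0, X=1) weight 3/50
  (W=0, Y=4, Z=0, X=1) weight 3/50
  (W=0, Y=5, Z=0, X=1) weight 3/50
  (W=1, Y=2, Z=0, X=0) weight 1/25
  (W=1, Y=3, Z=0, X=0) weight 1/25
  (W=1, Y=4, Z=0, X=0) weight 1/25
  (W=1, Y=5, Z=0, X=0) weight 1/25
Group by W:
  weight(W=0) = 6/25
  weight(W=1) = 4/25
Total weight = 6/25 + 4/25 = 2/5
P(W=0 | obs) = 6/25 / 2/5 = 3/5
P(W=1 | obs) = 4/25 / 2/5 = 2/5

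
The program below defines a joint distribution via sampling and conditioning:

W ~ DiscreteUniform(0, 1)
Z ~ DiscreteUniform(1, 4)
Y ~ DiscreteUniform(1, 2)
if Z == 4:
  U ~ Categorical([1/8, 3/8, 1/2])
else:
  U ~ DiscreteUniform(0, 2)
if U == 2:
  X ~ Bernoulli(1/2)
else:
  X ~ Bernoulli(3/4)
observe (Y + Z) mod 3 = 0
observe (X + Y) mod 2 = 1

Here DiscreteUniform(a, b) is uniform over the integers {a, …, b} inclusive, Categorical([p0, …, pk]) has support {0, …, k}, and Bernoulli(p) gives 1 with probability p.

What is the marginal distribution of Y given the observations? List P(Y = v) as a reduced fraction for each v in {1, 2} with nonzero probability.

P(Y=1) = 8/39, P(Y=2) = 31/39

Enumerate traces; 18 have nonzero weight after conditioning:
  (W=0, Z=1, Y=2, U=0, X=1) weight 1/64
  (W=0, Z=1, Y=2, U=1, X=1) weight 1/64
  (W=0, Z=1, Y=2, U=2, X=1) weight 1/96
  (W=0, Z=2, Y=1, U=0, X=0) weight 1/192
  (W=0, Z=2, Y=1, U=1, X=0) weight 1/192
  (W=0, Z=2, Y=1, U=2, X=0) weight 1/96
  (W=0, Z=4, Y=2, U=0, X=1) weight 3/512
  (W=0, Z=4, Y=2, U=1, X=1) weight 9/512
  … 10 more
Group by Y:
  weight(Y=1) = 1/24
  weight(Y=2) = 31/192
Total weight = 1/24 + 31/192 = 13/64
P(Y=1 | obs) = 1/24 / 13/64 = 8/39
P(Y=2 | obs) = 31/192 / 13/64 = 31/39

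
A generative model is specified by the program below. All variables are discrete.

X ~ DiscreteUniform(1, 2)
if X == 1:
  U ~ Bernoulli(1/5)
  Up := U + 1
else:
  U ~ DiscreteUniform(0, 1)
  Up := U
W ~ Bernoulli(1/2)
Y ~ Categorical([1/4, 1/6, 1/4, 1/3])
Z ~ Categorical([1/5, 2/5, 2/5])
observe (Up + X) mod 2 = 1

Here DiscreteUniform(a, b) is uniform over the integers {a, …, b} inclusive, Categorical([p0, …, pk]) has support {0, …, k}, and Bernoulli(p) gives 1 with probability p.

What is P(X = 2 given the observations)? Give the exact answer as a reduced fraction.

Enumerate traces; 48 have nonzero weight after conditioning:
  (X=1, U=1, W=0, Y=0, Z=0) weight 1/400
  (X=1, U=1, W=0, Y=0, Z=1) weight 1/200
  (X=1, U=1, W=0, Y=0, Z=2) weight 1/200
  (X=1, U=1, W=0, Y=1, Z=0) weight 1/600
  (X=1, U=1, W=0, Y=1, Z=1) weight 1/300
  (X=1, U=1, W=0, Y=1, Z=2) weight 1/300
  (X=1, U=1, W=0, Y=2, Z=0) weight 1/400
  (X=1, U=1, W=0, Y=2, Z=1) weight 1/200
  (X=2, U=1, W=0, Y=0, Z=0) weight 1/160
  … 39 more
Group by X:
  weight(X=1) = 1/10
  weight(X=2) = 1/4
Total weight = 1/10 + 1/4 = 7/20
P(X=1 | obs) = 1/10 / 7/20 = 2/7
P(X=2 | obs) = 1/4 / 7/20 = 5/7

P(X = 2 | obs) = 5/7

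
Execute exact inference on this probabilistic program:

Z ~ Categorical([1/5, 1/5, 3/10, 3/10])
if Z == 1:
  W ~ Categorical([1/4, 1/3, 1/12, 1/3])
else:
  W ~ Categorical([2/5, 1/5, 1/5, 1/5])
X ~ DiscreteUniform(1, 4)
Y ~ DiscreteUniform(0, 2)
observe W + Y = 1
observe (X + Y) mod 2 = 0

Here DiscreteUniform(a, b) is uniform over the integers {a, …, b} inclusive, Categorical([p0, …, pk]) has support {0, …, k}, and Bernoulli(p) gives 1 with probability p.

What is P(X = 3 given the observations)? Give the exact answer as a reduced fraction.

P(X = 3 | obs) = 111/358

Enumerate traces; 16 have nonzero weight after conditioning:
  (Z=0, W=0, X=1, Y=1) weight 1/150
  (Z=0, W=0, X=3, Y=1) weight 1/150
  (Z=0, W=1, X=2, Y=0) weight 1/300
  (Z=0, W=1, X=4, Y=0) weight 1/300
  (Z=1, W=0, X=1, Y=1) weight 1/240
  (Z=1, W=0, X=3, Y=1) weight 1/240
  (Z=1, W=1, X=2, Y=0) weight 1/180
  (Z=1, W=1, X=4, Y=0) weight 1/180
  … 8 more
Group by X:
  weight(X=1) = 37/1200
  weight(X=2) = 17/900
  weight(X=3) = 37/1200
  weight(X=4) = 17/900
Total weight = 37/1200 + 17/900 + 37/1200 + 17/900 = 179/1800
P(X=1 | obs) = 37/1200 / 179/1800 = 111/358
P(X=2 | obs) = 17/900 / 179/1800 = 34/179
P(X=3 | obs) = 37/1200 / 179/1800 = 111/358
P(X=4 | obs) = 17/900 / 179/1800 = 34/179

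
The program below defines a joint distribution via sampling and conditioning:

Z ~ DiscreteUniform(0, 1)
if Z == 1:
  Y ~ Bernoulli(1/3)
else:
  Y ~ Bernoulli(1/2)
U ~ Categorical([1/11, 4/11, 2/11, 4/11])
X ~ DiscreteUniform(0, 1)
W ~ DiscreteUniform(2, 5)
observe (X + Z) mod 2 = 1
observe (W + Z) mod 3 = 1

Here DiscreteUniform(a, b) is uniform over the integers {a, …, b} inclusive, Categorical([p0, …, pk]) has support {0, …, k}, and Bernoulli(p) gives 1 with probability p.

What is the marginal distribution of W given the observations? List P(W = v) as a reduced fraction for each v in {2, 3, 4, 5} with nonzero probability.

Enumerate traces; 16 have nonzero weight after conditioning:
  (Z=0, Y=0, U=0, X=1, W=4) weight 1/352
  (Z=0, Y=0, U=1, X=1, W=4) weight 1/88
  (Z=0, Y=0, U=2, X=1, W=4) weight 1/176
  (Z=0, Y=0, U=3, X=1, W=4) weight 1/88
  (Z=0, Y=1, U=0, X=1, W=4) weight 1/352
  (Z=0, Y=1, U=1, X=1, W=4) weight 1/88
  (Z=0, Y=1, U=2, X=1, W=4) weight 1/176
  (Z=0, Y=1, U=3, X=1, W=4) weight 1/88
  (Z=1, Y=0, U=0, X=0, W=3) weight 1/264
  … 7 more
Group by W:
  weight(W=3) = 1/16
  weight(W=4) = 1/16
Total weight = 1/16 + 1/16 = 1/8
P(W=3 | obs) = 1/16 / 1/8 = 1/2
P(W=4 | obs) = 1/16 / 1/8 = 1/2

P(W=3) = 1/2, P(W=4) = 1/2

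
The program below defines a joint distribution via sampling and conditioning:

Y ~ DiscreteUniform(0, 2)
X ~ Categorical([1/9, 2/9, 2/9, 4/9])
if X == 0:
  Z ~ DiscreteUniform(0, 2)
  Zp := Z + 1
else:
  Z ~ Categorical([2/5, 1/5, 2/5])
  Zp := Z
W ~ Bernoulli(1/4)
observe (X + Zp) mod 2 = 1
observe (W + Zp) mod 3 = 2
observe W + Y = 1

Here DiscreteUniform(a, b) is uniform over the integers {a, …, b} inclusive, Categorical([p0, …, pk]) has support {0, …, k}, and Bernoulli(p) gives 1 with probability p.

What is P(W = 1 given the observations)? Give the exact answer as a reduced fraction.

P(W = 1 | obs) = 11/119

Enumerate traces; 4 have nonzero weight after conditioning:
  (Y=0, X=0, Z=0, W=1) weight 1/324
  (Y=0, X=2, Z=1, W=1) weight 1/270
  (Y=1, X=1, Z=2, W=0) weight 1/45
  (Y=1, X=3, Z=2, W=0) weight 2/45
Group by W:
  weight(W=0) = 1/15
  weight(W=1) = 11/1620
Total weight = 1/15 + 11/1620 = 119/1620
P(W=0 | obs) = 1/15 / 119/1620 = 108/119
P(W=1 | obs) = 11/1620 / 119/1620 = 11/119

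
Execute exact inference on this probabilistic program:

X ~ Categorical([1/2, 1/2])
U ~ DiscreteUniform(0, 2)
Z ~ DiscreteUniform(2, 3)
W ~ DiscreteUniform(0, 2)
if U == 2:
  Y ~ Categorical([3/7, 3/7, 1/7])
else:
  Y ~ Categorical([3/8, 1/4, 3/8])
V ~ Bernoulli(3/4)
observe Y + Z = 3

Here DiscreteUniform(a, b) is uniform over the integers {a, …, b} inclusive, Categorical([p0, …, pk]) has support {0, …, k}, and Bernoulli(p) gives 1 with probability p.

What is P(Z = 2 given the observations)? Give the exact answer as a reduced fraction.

P(Z = 2 | obs) = 26/59

Enumerate traces; 72 have nonzero weight after conditioning:
  (X=0, U=0, Z=2, W=0, Y=1, V=0) weight 1/576
  (X=0, U=0, Z=2, W=0, Y=1, V=1) weight 1/192
  (X=0, U=0, Z=2, W=1, Y=1, V=0) weight 1/576
  (X=0, U=0, Z=2, W=1, Y=1, V=1) weight 1/192
  (X=0, U=0, Z=2, W=2, Y=1, V=0) weight 1/576
  (X=0, U=0, Z=2, W=2, Y=1, V=1) weight 1/192
  (X=0, U=0, Z=3, W=0, Y=0, V=0) weight 1/384
  (X=0, U=0, Z=3, W=0, Y=0, V=1) weight 1/128
  … 64 more
Group by Z:
  weight(Z=2) = 13/84
  weight(Z=3) = 11/56
Total weight = 13/84 + 11/56 = 59/168
P(Z=2 | obs) = 13/84 / 59/168 = 26/59
P(Z=3 | obs) = 11/56 / 59/168 = 33/59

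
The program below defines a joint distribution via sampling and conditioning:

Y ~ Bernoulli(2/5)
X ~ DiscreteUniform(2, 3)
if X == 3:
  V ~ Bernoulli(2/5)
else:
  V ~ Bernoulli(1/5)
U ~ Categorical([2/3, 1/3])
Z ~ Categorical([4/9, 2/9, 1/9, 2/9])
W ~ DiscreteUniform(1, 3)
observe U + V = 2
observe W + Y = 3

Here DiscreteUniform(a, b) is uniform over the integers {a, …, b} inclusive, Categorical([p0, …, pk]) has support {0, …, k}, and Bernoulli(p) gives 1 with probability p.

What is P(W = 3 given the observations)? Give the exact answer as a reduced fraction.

P(W = 3 | obs) = 3/5

Enumerate traces; 16 have nonzero weight after conditioning:
  (Y=0, X=2, V=1, U=1, Z=0, W=3) weight 2/675
  (Y=0, X=2, V=1, U=1, Z=1, W=3) weight 1/675
  (Y=0, X=2, V=1, U=1, Z=2, W=3) weight 1/1350
  (Y=0, X=2, V=1, U=1, Z=3, W=3) weight 1/675
  (Y=0, X=3, V=1, U=1, Z=0, W=3) weight 4/675
  (Y=0, X=3, V=1, U=1, Z=1, W=3) weight 2/675
  (Y=0, X=3, V=1, U=1, Z=2, W=3) weight 1/675
  (Y=0, X=3, V=1, U=1, Z=3, W=3) weight 2/675
  (Y=1, X=2, V=1, U=1, Z=0, W=2) weight 4/2025
  … 7 more
Group by W:
  weight(W=2) = 1/75
  weight(W=3) = 1/50
Total weight = 1/75 + 1/50 = 1/30
P(W=2 | obs) = 1/75 / 1/30 = 2/5
P(W=3 | obs) = 1/50 / 1/30 = 3/5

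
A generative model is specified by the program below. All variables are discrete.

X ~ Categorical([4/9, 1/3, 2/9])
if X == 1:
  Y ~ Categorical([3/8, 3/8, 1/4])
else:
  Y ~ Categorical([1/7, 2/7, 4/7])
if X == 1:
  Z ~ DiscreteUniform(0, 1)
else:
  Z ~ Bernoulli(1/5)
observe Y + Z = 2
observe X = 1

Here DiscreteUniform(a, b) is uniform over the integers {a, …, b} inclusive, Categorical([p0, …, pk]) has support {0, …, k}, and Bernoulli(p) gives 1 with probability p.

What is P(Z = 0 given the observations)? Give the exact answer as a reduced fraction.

P(Z = 0 | obs) = 2/5

Enumerate traces; 2 have nonzero weight after conditioning:
  (X=1, Y=1, Z=1) weight 1/16
  (X=1, Y=2, Z=0) weight 1/24
Group by Z:
  weight(Z=0) = 1/24
  weight(Z=1) = 1/16
Total weight = 1/24 + 1/16 = 5/48
P(Z=0 | obs) = 1/24 / 5/48 = 2/5
P(Z=1 | obs) = 1/16 / 5/48 = 3/5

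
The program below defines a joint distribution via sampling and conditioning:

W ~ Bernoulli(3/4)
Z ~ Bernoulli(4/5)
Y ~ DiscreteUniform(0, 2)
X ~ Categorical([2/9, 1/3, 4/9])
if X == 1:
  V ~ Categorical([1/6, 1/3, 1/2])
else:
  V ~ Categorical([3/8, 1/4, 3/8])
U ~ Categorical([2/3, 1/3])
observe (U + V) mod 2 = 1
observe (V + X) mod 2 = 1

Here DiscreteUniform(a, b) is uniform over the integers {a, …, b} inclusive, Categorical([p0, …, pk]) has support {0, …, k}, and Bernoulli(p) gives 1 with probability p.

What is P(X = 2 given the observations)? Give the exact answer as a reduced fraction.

Enumerate traces; 48 have nonzero weight after conditioning:
  (W=0, Z=0, Y=0, X=0, V=1, U=0) weight 1/1620
  (W=0, Z=0, Y=0, X=1, V=0, U=1) weight 1/3240
  (W=0, Z=0, Y=0, X=1, V=2, U=1) weight 1/1080
  (W=0, Z=0, Y=0, X=2, V=1, U=0) weight 1/810
  (W=0, Z=0, Y=1, X=0, V=1, U=0) weight 1/1620
  (W=0, Z=0, Y=1, X=1, V=0, U=1) weight 1/3240
  (W=0, Z=0, Y=1, X=1, V=2, U=1) weight 1/1080
  (W=0, Z=0, Y=1, X=2, V=1, U=0) weight 1/810
  … 40 more
Group by X:
  weight(X=0) = 1/27
  weight(X=1) = 2/27
  weight(X=2) = 2/27
Total weight = 1/27 + 2/27 + 2/27 = 5/27
P(X=0 | obs) = 1/27 / 5/27 = 1/5
P(X=1 | obs) = 2/27 / 5/27 = 2/5
P(X=2 | obs) = 2/27 / 5/27 = 2/5

P(X = 2 | obs) = 2/5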